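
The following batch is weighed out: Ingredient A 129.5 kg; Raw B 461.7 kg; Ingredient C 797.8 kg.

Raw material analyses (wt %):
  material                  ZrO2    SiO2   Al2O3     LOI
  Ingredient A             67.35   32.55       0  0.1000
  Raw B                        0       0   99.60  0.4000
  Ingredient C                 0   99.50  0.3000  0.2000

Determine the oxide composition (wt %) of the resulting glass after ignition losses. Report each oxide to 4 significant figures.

Every computation runs at full precision from first step to last. Mid-chain values are printed rounded to 4 significant figures within the worked lines — each reported figure takes a single rounding. The derived quantities are re-derived in exact precision (LOI, the yield, glass mass, three oxide percentages, the totals) from the weighed amounts per 1385 kg of glass as they appear in the problem or answer text.
Mass of each oxide from the mix:
  ZrO2: 129.5·0.6735 = 87.22 kg
  SiO2: 129.5·0.3255 + 797.8·0.9950 = 836.0 kg
  Al2O3: 461.7·0.9960 + 797.8·0.003000 = 462.2 kg
LOI: 129.5·0.001000 + 461.7·0.004000 + 797.8·0.002000 = 3.572 kg
Glass = total batch minus LOI = 1389 − 3.572 = 1385 kg (equal to the oxide-mass sum)
each wt % is 100 × oxide ÷ glass

Glass mass = 1385 kg (batch 1389 − LOI 3.572).
Composition: ZrO2 6.295%, SiO2 60.34%, Al2O3 33.36%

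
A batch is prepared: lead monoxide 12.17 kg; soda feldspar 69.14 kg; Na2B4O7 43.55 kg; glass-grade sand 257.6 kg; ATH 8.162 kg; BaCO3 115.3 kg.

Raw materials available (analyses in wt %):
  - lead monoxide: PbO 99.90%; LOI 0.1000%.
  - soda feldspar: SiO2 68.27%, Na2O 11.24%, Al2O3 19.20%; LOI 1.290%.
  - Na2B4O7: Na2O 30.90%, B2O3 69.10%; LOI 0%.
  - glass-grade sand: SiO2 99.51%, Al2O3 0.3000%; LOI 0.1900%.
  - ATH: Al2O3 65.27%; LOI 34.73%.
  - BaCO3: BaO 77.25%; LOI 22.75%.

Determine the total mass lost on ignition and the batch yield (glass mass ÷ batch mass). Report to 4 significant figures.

LOI loss = 30.46 kg; glass = 475.5 kg; yield = 93.98%

Each numeric step keeps full float precision from first step to last — intermediates are shown (rounded to four significant figures) within the worked lines; a single rounding completes each reported result; the derived quantities (the six compositions, glass mass, totals, yield, LOI) are carried at full float precision from the weighed amounts at 475.5 kg of glass, as they appear in the problem or answer text.
LOI of each material in turn:
  lead monoxide: 12.17 × 0.001000 = 0.01217 kg
  soda feldspar: 69.14 × 0.01290 = 0.8919 kg
  Na2B4O7: 43.55 × 0 = 0 kg
  glass-grade sand: 257.6 × 0.001900 = 0.4894 kg
  ATH: 8.162 × 0.3473 = 2.835 kg
  BaCO3: 115.3 × 0.2275 = 26.23 kg
Total LOI = 30.46 kg
Glass = batch − LOI = 505.9 − 30.46 = 475.5 kg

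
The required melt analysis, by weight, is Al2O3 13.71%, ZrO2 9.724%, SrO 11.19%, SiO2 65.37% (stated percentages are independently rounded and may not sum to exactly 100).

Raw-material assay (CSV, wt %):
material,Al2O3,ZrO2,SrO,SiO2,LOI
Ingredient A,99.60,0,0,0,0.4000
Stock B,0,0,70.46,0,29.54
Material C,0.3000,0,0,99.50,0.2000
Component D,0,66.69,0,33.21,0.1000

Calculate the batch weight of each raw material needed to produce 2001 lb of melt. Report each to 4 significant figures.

Batch per 2001 lb melt:
  Ingredient A: 271.8 lb
  Stock B: 317.8 lb
  Material C: 1217 lb
  Component D: 291.8 lb
Total batch = 2098 lb; LOI loss = 97.69 lb; yield = 95.34%

The whole derivation holds full precision through every step; mid-chain values are displayed (rounded to four significant figures) in the printout. Each reported result is rounded just once — the derived quantities (glass mass, four oxide percentages, LOI, totals, yield) are computed using the weight values at 2001 lb of glass at exact precision exactly as shown in the question or the answer.
Oxide-by-oxide targets in 2001 lb melt:
  Al2O3: 13.71% × 2001 = 274.3 lb
  ZrO2: 9.724% × 2001 = 194.6 lb
  SrO: 11.19% × 2001 = 223.9 lb
  SiO2: 65.37% × 2001 = 1308 lb
A balance pass over the oxides, on the weights just shown, at the basis given (summed amounts equal target values within answer rounding):
  Al2O3: 271.8·0.9960 + 1217·0.003000 = 274.4 lb (target 274.3 lb)
  ZrO2: 291.8·0.6669 = 194.6 lb (target 194.6 lb)
  SrO: 317.8·0.7046 = 223.9 lb (target 223.9 lb)
  SiO2: 1217·0.9950 + 291.8·0.3321 = 1308 lb (target 1308 lb)
Glass-mass closure: total batch − LOI = 2001 lb (oxide target masses add up to 2001 lb; basis as stated: 2001 lb — differing by rounding only).
Batch grand total — Σ batch = 2098 lb; the LOI term Σ batch·LOI equals 97.69 lb; yield: glass divided by total = 95.34%.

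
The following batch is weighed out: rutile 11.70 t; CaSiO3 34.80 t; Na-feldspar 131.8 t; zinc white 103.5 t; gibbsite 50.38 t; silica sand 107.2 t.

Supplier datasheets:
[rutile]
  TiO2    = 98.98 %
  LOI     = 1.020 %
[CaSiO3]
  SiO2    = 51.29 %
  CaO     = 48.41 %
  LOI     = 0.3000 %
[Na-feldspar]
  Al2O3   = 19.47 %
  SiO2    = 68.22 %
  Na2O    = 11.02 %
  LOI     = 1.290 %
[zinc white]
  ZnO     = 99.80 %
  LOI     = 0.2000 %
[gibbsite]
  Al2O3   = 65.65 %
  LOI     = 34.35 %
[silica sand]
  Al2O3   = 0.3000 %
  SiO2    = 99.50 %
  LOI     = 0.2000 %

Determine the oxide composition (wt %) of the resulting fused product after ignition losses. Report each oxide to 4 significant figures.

Glass mass = 419.7 t (batch 439.4 − LOI 19.65).
Composition: Al2O3 14.07%, SiO2 51.09%, ZnO 24.61%, Na2O 3.460%, CaO 4.014%, TiO2 2.759%

Every computation maintains exact precision at every stage. Intermediates are shown with 4-significant-figure rounding when written out. Exactly one rounding is applied to every reported value — the derived quantities, which include net glass mass, the totals, ignition loss, the yield, the six compositions, are computed in full precision, exactly as shown in question or answer, using the weight values on 419.7 t of glass.
Delivered oxide masses:
  Al2O3: 131.8·0.1947 + 50.38·0.6565 + 107.2·0.003000 = 59.06 t
  SiO2: 34.80·0.5129 + 131.8·0.6822 + 107.2·0.9950 = 214.4 t
  ZnO: 103.5·0.9980 = 103.3 t
  Na2O: 131.8·0.1102 = 14.52 t
  CaO: 34.80·0.4841 = 16.85 t
  TiO2: 11.70·0.9898 = 11.58 t
LOI: 11.70·0.01020 + 34.80·0.003000 + 131.8·0.01290 + 103.5·0.002000 + 50.38·0.3435 + 107.2·0.002000 = 19.65 t
batch − LOI leaves glass = 439.4 − 19.65 = 419.7 t (the oxide masses sum to this)
percent by weight: oxide/glass ×100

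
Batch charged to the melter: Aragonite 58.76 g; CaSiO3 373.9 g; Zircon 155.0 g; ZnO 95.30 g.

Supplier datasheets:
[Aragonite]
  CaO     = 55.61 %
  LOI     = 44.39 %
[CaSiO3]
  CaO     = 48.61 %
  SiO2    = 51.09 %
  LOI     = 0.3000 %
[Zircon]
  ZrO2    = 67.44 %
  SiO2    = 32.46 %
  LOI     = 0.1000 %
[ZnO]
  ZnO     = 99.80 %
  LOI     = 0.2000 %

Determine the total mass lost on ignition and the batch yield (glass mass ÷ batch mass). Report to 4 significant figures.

LOI loss = 27.55 g; glass = 655.4 g; yield = 95.97%

The whole derivation holds full precision from start to finish; values along the way are displayed rounded to 4 significant digits — every reported value sees exactly one rounding — all derived quantities (ignition loss, totals, glass mass, the yield, the four compositions) are re-derived in full precision starting from the weights for 655.4 g of glass as given in either problem or answer.
Per-material ignition loss:
  Aragonite: 58.76 × 0.4439 = 26.08 g
  CaSiO3: 373.9 × 0.003000 = 1.122 g
  Zircon: 155.0 × 0.001000 = 0.1550 g
  ZnO: 95.30 × 0.002000 = 0.1906 g
Total LOI = 27.55 g
Glass = batch − LOI = 683.0 − 27.55 = 655.4 g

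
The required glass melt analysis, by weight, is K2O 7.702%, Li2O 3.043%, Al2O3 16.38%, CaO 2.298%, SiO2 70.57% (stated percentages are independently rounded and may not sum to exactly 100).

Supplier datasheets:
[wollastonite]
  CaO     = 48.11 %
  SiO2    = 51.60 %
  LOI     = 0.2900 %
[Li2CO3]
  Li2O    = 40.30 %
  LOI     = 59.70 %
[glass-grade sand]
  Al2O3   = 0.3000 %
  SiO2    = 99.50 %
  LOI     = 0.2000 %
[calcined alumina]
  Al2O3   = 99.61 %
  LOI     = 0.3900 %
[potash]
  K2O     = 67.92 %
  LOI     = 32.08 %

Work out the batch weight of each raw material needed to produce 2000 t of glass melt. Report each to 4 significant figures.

Batch per 2000 t glass melt:
  wollastonite: 95.53 t
  Li2CO3: 151.0 t
  glass-grade sand: 1369 t
  calcined alumina: 324.8 t
  potash: 226.8 t
Total batch = 2167 t; LOI loss = 167.2 t; yield = 92.29%

Mid-chain values appear (rounded to 4 significant figures) between the steps. Each numeric step runs at full precision in all steps. A single rounding produces each reported number; the derived quantities, including totals, LOI, glass mass, the five compositions, yield, are re-derived using the weight values per 2000 t of glass in full float precision, as they appear in the problem or the answer.
Target oxide masses per 2000 t glass melt:
  K2O: 7.702% × 2000 = 154.0 t
  Li2O: 3.043% × 2000 = 60.86 t
  Al2O3: 16.38% × 2000 = 327.6 t
  CaO: 2.298% × 2000 = 45.96 t
  SiO2: 70.57% × 2000 = 1411 t
Verifying the oxide balance per the reported batch figures, under the basis named above (sums match the target masses modulo rounding of the values):
  K2O: 226.8·0.6792 = 154.0 t (target 154.0 t)
  Li2O: 151.0·0.4030 = 60.85 t (target 60.86 t)
  Al2O3: 1369·0.003000 + 324.8·0.9961 = 327.6 t (target 327.6 t)
  CaO: 95.53·0.4811 = 45.96 t (target 45.96 t)
  SiO2: 95.53·0.5160 + 1369·0.9950 = 1411 t (target 1411 t)
Glass-mass bookkeeping: Σ batch − LOI loss = 2000 t (the targets, summed, come to 2000 t; the stated basis being 2000 t — rounding explains the deltas).
Adding the batch up: Σ batch = 2167 t; loss to ignition Σ batch·LOI = 167.2 t; the yield ratio, glass ÷ batch: 92.29%.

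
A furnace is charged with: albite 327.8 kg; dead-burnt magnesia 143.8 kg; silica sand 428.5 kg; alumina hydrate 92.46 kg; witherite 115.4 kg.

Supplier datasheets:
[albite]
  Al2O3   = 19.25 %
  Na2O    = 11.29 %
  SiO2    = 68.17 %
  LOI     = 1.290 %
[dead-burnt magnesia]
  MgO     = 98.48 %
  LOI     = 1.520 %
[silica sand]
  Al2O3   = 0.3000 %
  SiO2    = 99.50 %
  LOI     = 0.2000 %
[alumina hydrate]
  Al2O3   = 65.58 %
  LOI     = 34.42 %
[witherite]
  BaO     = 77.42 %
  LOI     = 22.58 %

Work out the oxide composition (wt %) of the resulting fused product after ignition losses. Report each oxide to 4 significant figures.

Glass mass = 1043 kg (batch 1108 − LOI 65.15).
Composition: BaO 8.568%, Al2O3 11.99%, Na2O 3.549%, SiO2 62.31%, MgO 13.58%

All internal work keeps full float precision in every operation; values along the way are printed (rounded to four significant digits) in the printout — every reported figure is rounded once only. The derived quantities, which include the yield, net glass mass, ignition loss, five oxide percentages, the totals, are carried in full precision, as given in the problem or the answer, starting from the weights per 1043 kg of glass.
Oxide masses out of the charge:
  BaO: 115.4·0.7742 = 89.34 kg
  Al2O3: 327.8·0.1925 + 428.5·0.003000 + 92.46·0.6558 = 125.0 kg
  Na2O: 327.8·0.1129 = 37.01 kg
  SiO2: 327.8·0.6817 + 428.5·0.9950 = 649.8 kg
  MgO: 143.8·0.9848 = 141.6 kg
LOI: 327.8·0.01290 + 143.8·0.01520 + 428.5·0.002000 + 92.46·0.3442 + 115.4·0.2258 = 65.15 kg
Glass = total batch minus LOI = 1108 − 65.15 = 1043 kg (consistent with Σ oxide mass)
each wt % is 100 × oxide ÷ glass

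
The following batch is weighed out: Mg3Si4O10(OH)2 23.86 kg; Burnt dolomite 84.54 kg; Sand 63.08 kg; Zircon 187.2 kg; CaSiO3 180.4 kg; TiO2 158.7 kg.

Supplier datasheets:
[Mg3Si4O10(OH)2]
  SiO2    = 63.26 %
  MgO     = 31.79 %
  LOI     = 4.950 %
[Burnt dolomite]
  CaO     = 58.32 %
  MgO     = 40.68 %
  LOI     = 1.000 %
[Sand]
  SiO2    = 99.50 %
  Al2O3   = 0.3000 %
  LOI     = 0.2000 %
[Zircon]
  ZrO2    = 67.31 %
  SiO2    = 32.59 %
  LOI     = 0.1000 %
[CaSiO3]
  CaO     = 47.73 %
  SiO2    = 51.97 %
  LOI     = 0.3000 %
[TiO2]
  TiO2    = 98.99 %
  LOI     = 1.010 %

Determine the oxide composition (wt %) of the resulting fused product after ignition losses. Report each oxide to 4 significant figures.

Each numeric step keeps exact precision throughout — the intermediate values are displayed with 4-significant-digit rounding across the worked steps; every reported number sees exactly one rounding — all derived quantities (the six compositions, net glass mass, the totals, LOI, the yield) are recomputed from the weighed amounts on 693.3 kg of glass at exact precision, exactly as shown in the problem or the answer.
Mass of each oxide from the mix:
  ZrO2: 187.2·0.6731 = 126.0 kg
  CaO: 84.54·0.5832 + 180.4·0.4773 = 135.4 kg
  TiO2: 158.7·0.9899 = 157.1 kg
  SiO2: 23.86·0.6326 + 63.08·0.9950 + 187.2·0.3259 + 180.4·0.5197 = 232.6 kg
  MgO: 23.86·0.3179 + 84.54·0.4068 = 41.98 kg
  Al2O3: 63.08·0.003000 = 0.1892 kg
LOI: 23.86·0.04950 + 84.54·0.01000 + 63.08·0.002000 + 187.2·0.001000 + 180.4·0.003000 + 158.7·0.01010 = 4.484 kg
Glass mass = batch − LOI = 697.8 − 4.484 = 693.3 kg (matching Σ of the oxides)
wt % = oxide mass / glass mass × 100

Glass mass = 693.3 kg (batch 697.8 − LOI 4.484).
Composition: ZrO2 18.17%, CaO 19.53%, TiO2 22.66%, SiO2 33.55%, MgO 6.055%, Al2O3 0.02730%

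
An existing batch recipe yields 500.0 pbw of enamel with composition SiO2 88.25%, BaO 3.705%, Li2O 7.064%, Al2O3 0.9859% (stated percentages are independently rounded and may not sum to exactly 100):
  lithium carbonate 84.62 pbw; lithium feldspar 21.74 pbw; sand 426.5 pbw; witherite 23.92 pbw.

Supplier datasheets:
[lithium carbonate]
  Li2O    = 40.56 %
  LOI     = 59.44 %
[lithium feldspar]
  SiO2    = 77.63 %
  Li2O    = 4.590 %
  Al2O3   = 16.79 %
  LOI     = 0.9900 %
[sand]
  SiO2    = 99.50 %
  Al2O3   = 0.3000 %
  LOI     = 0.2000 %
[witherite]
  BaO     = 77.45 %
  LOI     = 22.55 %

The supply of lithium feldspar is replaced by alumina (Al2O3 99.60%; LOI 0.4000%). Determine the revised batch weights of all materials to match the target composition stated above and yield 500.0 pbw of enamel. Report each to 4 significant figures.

Revised batch per 500.0 pbw enamel:
  lithium carbonate: 87.08 pbw
  alumina: 3.614 pbw
  sand: 443.5 pbw
  witherite: 23.92 pbw
Total batch = 558.1 pbw; LOI loss = 58.06 pbw

Rounding to four significant figures applies to each mid-chain value as displayed — the working math holds full float precision through every step; each reported number takes exactly one rounding — the derived quantities (glass mass, yield, the four compositions, the totals, ignition loss) are re-derived in exact precision from the batch weights for 500.0 pbw of glass precisely as stated by the problem or the answer.
Target oxide masses per 500.0 pbw enamel:
  SiO2: 88.25% × 500.0 = 441.2 pbw
  BaO: 3.705% × 500.0 = 18.52 pbw
  Li2O: 7.064% × 500.0 = 35.32 pbw
  Al2O3: 0.9859% × 500.0 = 4.930 pbw
Mass-balance tally per oxide working from each reported weight, under the basis named above (oxide sums agree with the targets exact up to rounding of places):
  SiO2: 443.5·0.9950 = 441.3 pbw (target 441.2 pbw)
  BaO: 23.92·0.7745 = 18.53 pbw (target 18.52 pbw)
  Li2O: 87.08·0.4056 = 35.32 pbw (target 35.32 pbw)
  Al2O3: 3.614·0.9960 + 443.5·0.003000 = 4.930 pbw (target 4.930 pbw)
Auditing the glass mass value: batch total minus LOI = 500.1 pbw (oxide target masses add up to 500.0 pbw; versus the stated basis of 500.0 pbw — rounding explains the deltas).
Summing the batch: Σ batch = 558.1 pbw; ignition loss, Σ(batch × LOI) = 58.06 pbw; yield: glass divided by total = 89.60%.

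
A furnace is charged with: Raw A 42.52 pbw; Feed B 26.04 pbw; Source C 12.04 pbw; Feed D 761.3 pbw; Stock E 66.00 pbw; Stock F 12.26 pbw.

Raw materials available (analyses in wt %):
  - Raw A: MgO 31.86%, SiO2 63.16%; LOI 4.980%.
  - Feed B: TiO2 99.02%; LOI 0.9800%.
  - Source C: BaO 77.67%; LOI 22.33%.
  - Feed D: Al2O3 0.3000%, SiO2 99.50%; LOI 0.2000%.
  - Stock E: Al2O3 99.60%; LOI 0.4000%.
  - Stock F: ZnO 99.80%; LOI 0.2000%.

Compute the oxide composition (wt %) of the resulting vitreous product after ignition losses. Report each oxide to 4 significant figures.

The intermediate values are printed rounded off to 4 significant figures alongside each step. Each numeric step holds full precision from first step to last; exactly one rounding goes into each reported value. The derived quantities, including the yield, glass mass, ignition loss, the six compositions, totals, are re-derived from the weighed amounts on 913.3 pbw of glass in full float precision exactly as printed in problem or answer.
What the batch supplies per oxide:
  MgO: 42.52·0.3186 = 13.55 pbw
  TiO2: 26.04·0.9902 = 25.78 pbw
  BaO: 12.04·0.7767 = 9.351 pbw
  ZnO: 12.26·0.9980 = 12.24 pbw
  Al2O3: 761.3·0.003000 + 66.00·0.9960 = 68.02 pbw
  SiO2: 42.52·0.6316 + 761.3·0.9950 = 784.3 pbw
LOI: 42.52·0.04980 + 26.04·0.009800 + 12.04·0.2233 + 761.3·0.002000 + 66.00·0.004000 + 12.26·0.002000 = 6.872 pbw
Glass mass = batch − LOI = 920.2 − 6.872 = 913.3 pbw (= the summed oxide contributions)
oxide / glass × 100 gives the wt %

Glass mass = 913.3 pbw (batch 920.2 − LOI 6.872).
Composition: MgO 1.483%, TiO2 2.823%, BaO 1.024%, ZnO 1.340%, Al2O3 7.448%, SiO2 85.88%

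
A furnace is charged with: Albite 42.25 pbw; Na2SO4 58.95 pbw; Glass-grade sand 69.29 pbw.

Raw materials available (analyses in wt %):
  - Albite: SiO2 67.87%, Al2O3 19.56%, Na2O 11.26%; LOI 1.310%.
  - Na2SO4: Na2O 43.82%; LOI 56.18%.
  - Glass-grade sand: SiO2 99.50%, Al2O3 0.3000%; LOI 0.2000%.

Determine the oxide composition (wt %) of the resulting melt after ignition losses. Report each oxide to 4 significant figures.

The intermediate values are displayed with 4-significant-figure rounding between the steps — every computation maintains full precision in all steps — each reported value is rounded only once; the derived quantities are recomputed from the batch weights on 136.7 pbw of glass at full precision (LOI, totals, glass mass, three oxide percentages, the yield), as written in either problem or answer.
Oxide-by-oxide delivered mass:
  SiO2: 42.25·0.6787 + 69.29·0.9950 = 97.62 pbw
  Al2O3: 42.25·0.1956 + 69.29·0.003000 = 8.472 pbw
  Na2O: 42.25·0.1126 + 58.95·0.4382 = 30.59 pbw
LOI: 42.25·0.01310 + 58.95·0.5618 + 69.29·0.002000 = 33.81 pbw
Net of LOI, the glass mass = 170.5 − 33.81 = 136.7 pbw (= Σ oxide masses)
percent by weight: oxide/glass ×100

Glass mass = 136.7 pbw (batch 170.5 − LOI 33.81).
Composition: SiO2 71.42%, Al2O3 6.198%, Na2O 22.38%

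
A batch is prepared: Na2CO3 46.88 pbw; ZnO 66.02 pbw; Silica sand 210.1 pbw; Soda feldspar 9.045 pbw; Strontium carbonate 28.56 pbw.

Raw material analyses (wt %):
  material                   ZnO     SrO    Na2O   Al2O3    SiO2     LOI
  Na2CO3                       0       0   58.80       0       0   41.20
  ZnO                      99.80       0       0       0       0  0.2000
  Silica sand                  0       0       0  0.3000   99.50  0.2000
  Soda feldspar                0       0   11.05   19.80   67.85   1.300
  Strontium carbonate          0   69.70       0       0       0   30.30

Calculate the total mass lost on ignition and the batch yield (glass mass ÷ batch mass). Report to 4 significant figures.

Mid-chain values are shown, rounded to 4 significant figures, in the working; all arithmetic keeps full precision end to end — exactly one rounding goes into every reported figure — all derived quantities, including yield, five oxide percentages, net glass mass, LOI, totals, are computed from the batch weights at 332.0 pbw of glass at full float precision precisely as stated by the question or the answer.
Per-material ignition loss:
  Na2CO3: 46.88 × 0.4120 = 19.31 pbw
  ZnO: 66.02 × 0.002000 = 0.1320 pbw
  Silica sand: 210.1 × 0.002000 = 0.4202 pbw
  Soda feldspar: 9.045 × 0.01300 = 0.1176 pbw
  Strontium carbonate: 28.56 × 0.3030 = 8.654 pbw
Total LOI = 28.64 pbw
Glass = batch − LOI = 360.6 − 28.64 = 332.0 pbw

LOI loss = 28.64 pbw; glass = 332.0 pbw; yield = 92.06%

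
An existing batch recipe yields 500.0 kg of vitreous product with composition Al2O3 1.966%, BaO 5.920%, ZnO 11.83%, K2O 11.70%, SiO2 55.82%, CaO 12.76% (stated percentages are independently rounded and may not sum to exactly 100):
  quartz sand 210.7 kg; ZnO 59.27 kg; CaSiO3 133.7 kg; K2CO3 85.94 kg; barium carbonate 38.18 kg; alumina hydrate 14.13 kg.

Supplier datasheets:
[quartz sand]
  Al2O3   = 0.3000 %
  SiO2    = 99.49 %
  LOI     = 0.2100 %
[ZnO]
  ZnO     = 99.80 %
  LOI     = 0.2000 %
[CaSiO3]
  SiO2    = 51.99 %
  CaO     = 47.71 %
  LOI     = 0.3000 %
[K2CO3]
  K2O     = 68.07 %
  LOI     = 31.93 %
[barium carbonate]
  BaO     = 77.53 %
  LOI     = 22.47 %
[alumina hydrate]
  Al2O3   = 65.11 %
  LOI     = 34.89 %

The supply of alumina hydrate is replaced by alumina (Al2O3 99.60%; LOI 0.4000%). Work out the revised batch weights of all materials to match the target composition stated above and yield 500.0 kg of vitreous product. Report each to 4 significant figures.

Revised batch per 500.0 kg vitreous product:
  quartz sand: 210.7 kg
  ZnO: 59.27 kg
  CaSiO3: 133.7 kg
  K2CO3: 85.94 kg
  barium carbonate: 38.18 kg
  alumina: 9.235 kg
Total batch = 537.0 kg; LOI loss = 37.02 kg

In-progress results are printed (rounded to four significant digits) within the worked lines. The working math carries full float precision end to end — exactly one rounding goes into every reported value. All derived quantities, including LOI, the yield, the six compositions, totals, glass mass, are rebuilt starting from the weights at 500.0 kg of glass in full float precision as given in problem or answer.
Oxide mass targets, per 500.0 kg vitreous product:
  Al2O3: 1.966% × 500.0 = 9.830 kg
  BaO: 5.920% × 500.0 = 29.60 kg
  ZnO: 11.83% × 500.0 = 59.15 kg
  K2O: 11.70% × 500.0 = 58.50 kg
  SiO2: 55.82% × 500.0 = 279.1 kg
  CaO: 12.76% × 500.0 = 63.80 kg
A balance pass over the oxides, with the batch weights as given, versus the basis set out (every target is met by its sum exact up to rounding of places):
  Al2O3: 210.7·0.003000 + 9.235·0.9960 = 9.830 kg (target 9.830 kg)
  BaO: 38.18·0.7753 = 29.60 kg (target 29.60 kg)
  ZnO: 59.27·0.9980 = 59.15 kg (target 59.15 kg)
  K2O: 85.94·0.6807 = 58.50 kg (target 58.50 kg)
  SiO2: 210.7·0.9949 + 133.7·0.5199 = 279.1 kg (target 279.1 kg)
  CaO: 133.7·0.4771 = 63.79 kg (target 63.80 kg)
Glass-mass bookkeeping: batch Σ − ignition loss = 500.0 kg (oxide target masses add up to 500.0 kg; against the stated basis, 500.0 kg — any gap is answer rounding).
Batch grand total — Σ batch = 537.0 kg; Σ batch·LOI gives LOI loss = 37.02 kg; glass ÷ batch gives a yield of 93.11%.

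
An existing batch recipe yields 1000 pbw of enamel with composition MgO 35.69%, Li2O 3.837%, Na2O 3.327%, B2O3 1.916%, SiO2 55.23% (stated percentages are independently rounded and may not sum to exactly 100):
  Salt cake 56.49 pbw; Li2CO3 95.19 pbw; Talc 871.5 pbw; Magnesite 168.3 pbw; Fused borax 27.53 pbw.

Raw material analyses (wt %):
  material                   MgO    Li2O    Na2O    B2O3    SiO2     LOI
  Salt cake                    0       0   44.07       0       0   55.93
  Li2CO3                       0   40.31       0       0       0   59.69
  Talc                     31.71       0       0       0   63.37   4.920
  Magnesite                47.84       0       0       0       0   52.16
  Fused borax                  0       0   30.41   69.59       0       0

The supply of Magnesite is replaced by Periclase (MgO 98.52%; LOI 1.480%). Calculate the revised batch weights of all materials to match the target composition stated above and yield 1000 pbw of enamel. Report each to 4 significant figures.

Revised batch per 1000 pbw enamel:
  Salt cake: 56.49 pbw
  Li2CO3: 95.19 pbw
  Talc: 871.5 pbw
  Periclase: 81.74 pbw
  Fused borax: 27.53 pbw
Total batch = 1132 pbw; LOI loss = 132.5 pbw

Every computation carries exact precision at all times; intermediates are displayed (rounded to four significant digits) at each printed step — every reported number is rounded exactly once — all derived quantities (the totals, the five compositions, glass mass, the yield, LOI) are recomputed at exact precision from the weighed amounts for 1000 pbw of glass, exactly as shown in the problem or answer text.
Target masses of each oxide per 1000 pbw enamel:
  MgO: 35.69% × 1000 = 356.9 pbw
  Li2O: 3.837% × 1000 = 38.37 pbw
  Na2O: 3.327% × 1000 = 33.27 pbw
  B2O3: 1.916% × 1000 = 19.16 pbw
  SiO2: 55.23% × 1000 = 552.3 pbw
Oxide-by-oxide audit from the weights as reported, on the stated basis (every target is met by its sum exact up to rounding of places):
  MgO: 871.5·0.3171 + 81.74·0.9852 = 356.9 pbw (target 356.9 pbw)
  Li2O: 95.19·0.4031 = 38.37 pbw (target 38.37 pbw)
  Na2O: 56.49·0.4407 + 27.53·0.3041 = 33.27 pbw (target 33.27 pbw)
  B2O3: 27.53·0.6959 = 19.16 pbw (target 19.16 pbw)
  SiO2: 871.5·0.6337 = 552.3 pbw (target 552.3 pbw)
Glass mass check: total batch − LOI = 999.9 pbw (per-oxide target masses sum to 1000 pbw; with the basis standing at 1000 pbw — a pure rounding effect).
Adding the batch up: Σ batch = 1132 pbw; Σ batch·LOI gives LOI loss = 132.5 pbw; yield = glass ÷ total batch = 88.30%.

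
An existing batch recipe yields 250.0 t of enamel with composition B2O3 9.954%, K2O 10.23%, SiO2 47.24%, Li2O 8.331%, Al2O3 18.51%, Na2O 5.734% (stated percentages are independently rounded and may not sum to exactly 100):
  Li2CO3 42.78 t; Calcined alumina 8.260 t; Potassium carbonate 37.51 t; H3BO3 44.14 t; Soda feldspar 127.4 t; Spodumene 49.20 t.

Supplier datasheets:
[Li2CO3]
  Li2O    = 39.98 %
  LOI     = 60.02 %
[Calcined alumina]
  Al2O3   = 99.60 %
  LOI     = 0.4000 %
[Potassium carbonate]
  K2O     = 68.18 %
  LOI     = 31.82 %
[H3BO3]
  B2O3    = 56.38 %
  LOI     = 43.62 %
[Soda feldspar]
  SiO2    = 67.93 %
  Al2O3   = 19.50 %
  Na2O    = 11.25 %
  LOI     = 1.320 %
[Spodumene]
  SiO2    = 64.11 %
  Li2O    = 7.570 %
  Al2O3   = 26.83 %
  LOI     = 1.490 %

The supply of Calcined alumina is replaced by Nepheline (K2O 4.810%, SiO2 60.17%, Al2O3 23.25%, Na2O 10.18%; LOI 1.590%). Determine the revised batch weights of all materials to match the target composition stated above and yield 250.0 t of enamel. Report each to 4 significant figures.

Revised batch per 250.0 t enamel:
  Li2CO3: 42.27 t
  Nepheline: 133.8 t
  Potassium carbonate: 28.07 t
  H3BO3: 44.14 t
  Soda feldspar: 6.336 t
  Spodumene: 51.91 t
Total batch = 306.5 t; LOI loss = 56.54 t

The working math keeps full precision through every step; intermediates are displayed rounded to 4 significant digits between the steps. Every reported number takes just one rounding — the derived quantities (net glass mass, the totals, the yield, the six compositions, ignition loss) are recomputed from the weighed amounts on 250.0 t of glass in exact precision exactly as shown in the problem or the answer.
The oxide mass targets at 250.0 t enamel:
  B2O3: 9.954% × 250.0 = 24.88 t
  K2O: 10.23% × 250.0 = 25.58 t
  SiO2: 47.24% × 250.0 = 118.1 t
  Li2O: 8.331% × 250.0 = 20.83 t
  Al2O3: 18.51% × 250.0 = 46.28 t
  Na2O: 5.734% × 250.0 = 14.34 t
Oxide-by-oxide audit from the weights as reported, versus the basis set out (every target is met by its sum given rounding of the digits):
  B2O3: 44.14·0.5638 = 24.89 t (target 24.88 t)
  K2O: 133.8·0.04810 + 28.07·0.6818 = 25.57 t (target 25.58 t)
  SiO2: 133.8·0.6017 + 6.336·0.6793 + 51.91·0.6411 = 118.1 t (target 118.1 t)
  Li2O: 42.27·0.3998 + 51.91·0.07570 = 20.83 t (target 20.83 t)
  Al2O3: 133.8·0.2325 + 6.336·0.1950 + 51.91·0.2683 = 46.27 t (target 46.28 t)
  Na2O: 133.8·0.1018 + 6.336·0.1125 = 14.33 t (target 14.34 t)
The glass-mass cross-check: total batch − LOI = 250.0 t (targets for the oxides total 250.0 t; versus the stated basis of 250.0 t — gaps are rounding artifacts).
Whole-batch sum: Σ batch = 306.5 t; ignition loss, Σ(batch × LOI) = 56.54 t; yield = glass ÷ total batch = 81.55%.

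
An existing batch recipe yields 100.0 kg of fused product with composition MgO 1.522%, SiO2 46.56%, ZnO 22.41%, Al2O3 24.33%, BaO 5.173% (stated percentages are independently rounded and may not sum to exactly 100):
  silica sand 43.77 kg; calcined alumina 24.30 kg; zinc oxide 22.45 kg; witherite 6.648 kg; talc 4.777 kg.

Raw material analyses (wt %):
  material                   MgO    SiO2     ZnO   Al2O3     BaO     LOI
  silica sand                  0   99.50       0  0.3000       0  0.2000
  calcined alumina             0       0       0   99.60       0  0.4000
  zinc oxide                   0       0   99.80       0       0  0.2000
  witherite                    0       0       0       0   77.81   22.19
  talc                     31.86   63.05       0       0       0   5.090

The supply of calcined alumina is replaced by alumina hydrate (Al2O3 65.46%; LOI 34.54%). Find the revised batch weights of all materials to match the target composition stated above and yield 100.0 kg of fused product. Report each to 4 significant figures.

All arithmetic maintains exact precision at all times. Mid-chain values appear with 4-significant-digit rounding in the printout; a single rounding finalizes every reported value; derived quantities, including the five compositions, yield, ignition loss, totals, glass mass, are recomputed from the weighed amounts per 100.0 kg of glass at full float precision as given in problem or answer.
The oxide mass targets at 100.0 kg fused product:
  MgO: 1.522% × 100.0 = 1.522 kg
  SiO2: 46.56% × 100.0 = 46.56 kg
  ZnO: 22.41% × 100.0 = 22.41 kg
  Al2O3: 24.33% × 100.0 = 24.33 kg
  BaO: 5.173% × 100.0 = 5.173 kg
A balance pass over the oxides, using the reported weights, per the basis as stated (each sum matches its target mass within answer rounding):
  MgO: 4.777·0.3186 = 1.522 kg (target 1.522 kg)
  SiO2: 43.77·0.9950 + 4.777·0.6305 = 46.56 kg (target 46.56 kg)
  ZnO: 22.45·0.9980 = 22.41 kg (target 22.41 kg)
  Al2O3: 43.77·0.003000 + 36.97·0.6546 = 24.33 kg (target 24.33 kg)
  BaO: 6.648·0.7781 = 5.173 kg (target 5.173 kg)
Auditing the glass mass value: the batch minus its LOI: 99.99 kg (targets for the oxides total 100.0 kg; against the stated basis, 100.0 kg — a pure rounding effect).
Whole-batch sum: Σ batch = 114.6 kg; the LOI term Σ batch·LOI equals 14.62 kg; the yield ratio, glass ÷ batch: 87.24%.

Revised batch per 100.0 kg fused product:
  silica sand: 43.77 kg
  alumina hydrate: 36.97 kg
  zinc oxide: 22.45 kg
  witherite: 6.648 kg
  talc: 4.777 kg
Total batch = 114.6 kg; LOI loss = 14.62 kg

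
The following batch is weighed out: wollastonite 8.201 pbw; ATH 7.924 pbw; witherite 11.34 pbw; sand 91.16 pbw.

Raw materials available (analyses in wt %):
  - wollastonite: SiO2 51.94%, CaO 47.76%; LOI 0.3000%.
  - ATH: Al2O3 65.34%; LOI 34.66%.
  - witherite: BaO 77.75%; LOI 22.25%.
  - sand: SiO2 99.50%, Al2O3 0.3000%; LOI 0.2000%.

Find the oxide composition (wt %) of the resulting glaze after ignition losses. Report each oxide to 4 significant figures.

Glass mass = 113.1 pbw (batch 118.6 − LOI 5.477).
Composition: SiO2 83.93%, CaO 3.462%, BaO 7.792%, Al2O3 4.818%

Mid-chain values appear rounded to 4 significant figures. The working math holds exact precision end to end; every reported result takes a single rounding. The derived quantities, which include the four compositions, net glass mass, yield, totals, ignition loss, are rebuilt at full float precision, as written in the problem or the answer, from the weighed amounts per 113.1 pbw of glass.
Mass of each oxide from the mix:
  SiO2: 8.201·0.5194 + 91.16·0.9950 = 94.96 pbw
  CaO: 8.201·0.4776 = 3.917 pbw
  BaO: 11.34·0.7775 = 8.817 pbw
  Al2O3: 7.924·0.6534 + 91.16·0.003000 = 5.451 pbw
LOI: 8.201·0.003000 + 7.924·0.3466 + 11.34·0.2225 + 91.16·0.002000 = 5.477 pbw
batch − LOI leaves glass = 118.6 − 5.477 = 113.1 pbw (= Σ oxide masses)
wt % = oxide mass / glass mass × 100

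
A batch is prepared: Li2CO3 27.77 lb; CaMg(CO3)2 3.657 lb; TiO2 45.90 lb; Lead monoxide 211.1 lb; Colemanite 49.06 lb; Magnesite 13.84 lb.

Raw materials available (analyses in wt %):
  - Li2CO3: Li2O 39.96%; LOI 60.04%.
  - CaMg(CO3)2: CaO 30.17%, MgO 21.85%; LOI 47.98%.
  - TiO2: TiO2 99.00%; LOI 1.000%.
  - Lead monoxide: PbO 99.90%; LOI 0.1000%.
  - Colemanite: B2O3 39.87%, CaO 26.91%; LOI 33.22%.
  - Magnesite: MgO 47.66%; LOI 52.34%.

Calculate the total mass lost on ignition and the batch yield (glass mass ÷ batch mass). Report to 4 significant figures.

Every computation holds full float precision at every stage. Working values are displayed rounded to four significant digits as written — each reported result takes just one rounding; all derived quantities, which include yield, net glass mass, ignition loss, the totals, the six compositions, are computed in full precision, exactly as shown in question or answer, from the batch weights on 308.7 lb of glass.
LOI of each material in turn:
  Li2CO3: 27.77 × 0.6004 = 16.67 lb
  CaMg(CO3)2: 3.657 × 0.4798 = 1.755 lb
  TiO2: 45.90 × 0.01000 = 0.4590 lb
  Lead monoxide: 211.1 × 0.001000 = 0.2111 lb
  Colemanite: 49.06 × 0.3322 = 16.30 lb
  Magnesite: 13.84 × 0.5234 = 7.244 lb
Total LOI = 42.64 lb
Glass = batch − LOI = 351.3 − 42.64 = 308.7 lb

LOI loss = 42.64 lb; glass = 308.7 lb; yield = 87.86%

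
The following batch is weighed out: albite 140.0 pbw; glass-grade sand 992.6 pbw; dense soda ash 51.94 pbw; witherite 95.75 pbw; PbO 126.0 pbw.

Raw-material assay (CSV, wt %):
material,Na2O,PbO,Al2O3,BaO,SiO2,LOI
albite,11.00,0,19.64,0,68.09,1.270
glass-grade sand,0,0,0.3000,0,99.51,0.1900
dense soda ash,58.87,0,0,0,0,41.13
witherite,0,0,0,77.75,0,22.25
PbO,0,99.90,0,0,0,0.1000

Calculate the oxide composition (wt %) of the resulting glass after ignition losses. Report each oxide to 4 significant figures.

Glass mass = 1360 pbw (batch 1406 − LOI 46.46).
Composition: Na2O 3.381%, PbO 9.257%, Al2O3 2.241%, BaO 5.475%, SiO2 79.65%

The intermediate values appear (rounded to 4 significant digits) within the worked lines — all arithmetic runs at exact precision all the way through. Every reported value receives exactly one rounding; derived quantities, including net glass mass, the five compositions, LOI, totals, yield, are recomputed using the weight values for 1360 pbw of glass at full precision, as given in question or answer.
Delivered oxide masses:
  Na2O: 140.0·0.1100 + 51.94·0.5887 = 45.98 pbw
  PbO: 126.0·0.9990 = 125.9 pbw
  Al2O3: 140.0·0.1964 + 992.6·0.003000 = 30.47 pbw
  BaO: 95.75·0.7775 = 74.45 pbw
  SiO2: 140.0·0.6809 + 992.6·0.9951 = 1083 pbw
LOI: 140.0·0.01270 + 992.6·0.001900 + 51.94·0.4113 + 95.75·0.2225 + 126.0·0.001000 = 46.46 pbw
batch − LOI leaves glass = 1406 − 46.46 = 1360 pbw (matching Σ of the oxides)
wt %: oxide over glass, times 100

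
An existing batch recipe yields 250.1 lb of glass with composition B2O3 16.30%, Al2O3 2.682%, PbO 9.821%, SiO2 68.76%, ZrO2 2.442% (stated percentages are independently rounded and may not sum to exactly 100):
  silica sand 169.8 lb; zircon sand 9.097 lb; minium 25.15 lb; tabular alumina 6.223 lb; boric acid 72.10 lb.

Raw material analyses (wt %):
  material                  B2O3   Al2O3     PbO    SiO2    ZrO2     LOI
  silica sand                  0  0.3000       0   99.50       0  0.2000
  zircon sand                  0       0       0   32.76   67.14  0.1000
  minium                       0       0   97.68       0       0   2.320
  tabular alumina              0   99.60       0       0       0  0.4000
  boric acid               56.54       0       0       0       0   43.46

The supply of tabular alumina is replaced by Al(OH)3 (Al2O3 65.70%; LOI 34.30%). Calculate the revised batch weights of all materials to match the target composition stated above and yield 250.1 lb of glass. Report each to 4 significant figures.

Mid-chain values are shown (rounded to four significant figures) in the printout. All internal work maintains full precision at all times; each reported number receives exactly one rounding. The derived quantities, which include yield, totals, net glass mass, five oxide percentages, ignition loss, are re-derived in full precision, precisely as stated by the question or the answer, using the weight values for 250.1 lb of glass.
Oxide-by-oxide targets in 250.1 lb glass:
  B2O3: 16.30% × 250.1 = 40.77 lb
  Al2O3: 2.682% × 250.1 = 6.708 lb
  PbO: 9.821% × 250.1 = 24.56 lb
  SiO2: 68.76% × 250.1 = 172.0 lb
  ZrO2: 2.442% × 250.1 = 6.107 lb
A balance pass over the oxides, given the weights on record, versus the basis set out (every target is met by its sum exact up to rounding of places):
  B2O3: 72.10·0.5654 = 40.77 lb (target 40.77 lb)
  Al2O3: 169.8·0.003000 + 9.434·0.6570 = 6.708 lb (target 6.708 lb)
  PbO: 25.15·0.9768 = 24.57 lb (target 24.56 lb)
  SiO2: 169.8·0.9950 + 9.097·0.3276 = 171.9 lb (target 172.0 lb)
  ZrO2: 9.097·0.6714 = 6.108 lb (target 6.107 lb)
Mass balance on the glass: batch total minus LOI = 250.1 lb (targets for the oxides total 250.1 lb; the stated basis being 250.1 lb — a pure rounding effect).
Adding the batch up: Σ batch = 285.6 lb; LOI removed, Σ of batch·LOI: 35.50 lb; as yield: glass ÷ batch → 87.57%.

Revised batch per 250.1 lb glass:
  silica sand: 169.8 lb
  zircon sand: 9.097 lb
  minium: 25.15 lb
  Al(OH)3: 9.434 lb
  boric acid: 72.10 lb
Total batch = 285.6 lb; LOI loss = 35.50 lb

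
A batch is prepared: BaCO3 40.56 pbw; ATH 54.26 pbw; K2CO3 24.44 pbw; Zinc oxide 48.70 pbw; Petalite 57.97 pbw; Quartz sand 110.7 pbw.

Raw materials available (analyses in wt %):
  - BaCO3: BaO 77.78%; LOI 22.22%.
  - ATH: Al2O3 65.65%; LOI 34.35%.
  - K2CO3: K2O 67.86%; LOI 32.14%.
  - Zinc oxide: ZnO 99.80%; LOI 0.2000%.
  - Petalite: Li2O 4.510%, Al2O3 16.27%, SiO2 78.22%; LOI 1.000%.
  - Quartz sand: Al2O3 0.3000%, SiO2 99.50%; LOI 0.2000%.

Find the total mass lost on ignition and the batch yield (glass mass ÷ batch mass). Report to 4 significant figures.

Intermediates are printed, rounded to 4 significant digits, in the working — all arithmetic keeps full float precision in every operation. A single rounding finalizes every reported figure — all derived quantities (totals, the six compositions, net glass mass, ignition loss, the yield) are rebuilt in full precision from the weighed amounts at 300.2 pbw of glass as quoted within problem or answer.
Each material's LOI contribution:
  BaCO3: 40.56 × 0.2222 = 9.012 pbw
  ATH: 54.26 × 0.3435 = 18.64 pbw
  K2CO3: 24.44 × 0.3214 = 7.855 pbw
  Zinc oxide: 48.70 × 0.002000 = 0.09740 pbw
  Petalite: 57.97 × 0.01000 = 0.5797 pbw
  Quartz sand: 110.7 × 0.002000 = 0.2214 pbw
Total LOI = 36.40 pbw
Glass = batch − LOI = 336.6 − 36.40 = 300.2 pbw

LOI loss = 36.40 pbw; glass = 300.2 pbw; yield = 89.19%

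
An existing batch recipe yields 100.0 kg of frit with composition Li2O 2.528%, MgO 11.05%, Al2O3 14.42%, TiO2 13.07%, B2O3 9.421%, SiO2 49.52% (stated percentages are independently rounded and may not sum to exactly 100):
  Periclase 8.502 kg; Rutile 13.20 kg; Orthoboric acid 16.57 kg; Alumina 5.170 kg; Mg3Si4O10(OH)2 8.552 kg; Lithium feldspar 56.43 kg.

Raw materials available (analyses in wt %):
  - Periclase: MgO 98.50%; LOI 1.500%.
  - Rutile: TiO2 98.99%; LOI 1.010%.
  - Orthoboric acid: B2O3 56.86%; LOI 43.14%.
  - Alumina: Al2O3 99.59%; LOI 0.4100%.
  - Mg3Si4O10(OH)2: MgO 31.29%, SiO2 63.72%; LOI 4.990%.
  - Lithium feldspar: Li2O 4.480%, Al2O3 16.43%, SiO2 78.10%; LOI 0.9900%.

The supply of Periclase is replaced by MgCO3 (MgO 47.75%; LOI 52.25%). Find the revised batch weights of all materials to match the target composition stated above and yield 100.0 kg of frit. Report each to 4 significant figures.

Revised batch per 100.0 kg frit:
  MgCO3: 17.54 kg
  Rutile: 13.20 kg
  Orthoboric acid: 16.57 kg
  Alumina: 5.170 kg
  Mg3Si4O10(OH)2: 8.552 kg
  Lithium feldspar: 56.43 kg
Total batch = 117.5 kg; LOI loss = 17.45 kg

Each numeric step keeps full float precision in all steps; in-progress results are displayed, rounded to four significant figures, at each printed step; exactly one rounding lands on each reported value — derived quantities (six oxide percentages, totals, glass mass, LOI, yield) are carried starting from the weights for 100.0 kg of glass in full float precision, precisely as stated by question or answer.
Oxide-by-oxide targets in 100.0 kg frit:
  Li2O: 2.528% × 100.0 = 2.528 kg
  MgO: 11.05% × 100.0 = 11.05 kg
  Al2O3: 14.42% × 100.0 = 14.42 kg
  TiO2: 13.07% × 100.0 = 13.07 kg
  B2O3: 9.421% × 100.0 = 9.421 kg
  SiO2: 49.52% × 100.0 = 49.52 kg
Checking each oxide sum given the weights on record, relative to the basis at hand (target by target, the sums agree exact up to rounding of places):
  Li2O: 56.43·0.04480 = 2.528 kg (target 2.528 kg)
  MgO: 17.54·0.4775 + 8.552·0.3129 = 11.05 kg (target 11.05 kg)
  Al2O3: 5.170·0.9959 + 56.43·0.1643 = 14.42 kg (target 14.42 kg)
  TiO2: 13.20·0.9899 = 13.07 kg (target 13.07 kg)
  B2O3: 16.57·0.5686 = 9.422 kg (target 9.421 kg)
  SiO2: 8.552·0.6372 + 56.43·0.7810 = 49.52 kg (target 49.52 kg)
Mass balance on the glass: batch Σ − ignition loss = 100.0 kg (the targets, summed, come to 100.0 kg; versus the stated basis of 100.0 kg — a pure rounding effect).
Batch total: Σ batch = 117.5 kg; loss to ignition Σ batch·LOI = 17.45 kg; the yield ratio, glass ÷ batch: 85.14%.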